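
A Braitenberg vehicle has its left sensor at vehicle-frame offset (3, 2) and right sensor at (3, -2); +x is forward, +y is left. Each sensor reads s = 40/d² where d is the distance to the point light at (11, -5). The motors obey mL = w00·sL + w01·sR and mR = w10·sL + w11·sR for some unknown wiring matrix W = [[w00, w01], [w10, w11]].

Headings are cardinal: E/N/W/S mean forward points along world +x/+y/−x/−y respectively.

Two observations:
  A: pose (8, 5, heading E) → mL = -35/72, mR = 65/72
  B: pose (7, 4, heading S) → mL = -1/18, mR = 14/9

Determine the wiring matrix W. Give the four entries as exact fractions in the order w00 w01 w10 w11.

obs A: pose=(8,5,E) → sL=5/18, sR=5/8, mL=-35/72, mR=65/72
obs B: pose=(7,4,S) → sL=1, sR=5/9, mL=-1/18, mR=14/9
sensor matrix S = [[5/18, 5/8], [1, 5/9]]; det S = -305/648
solve [mL_A; mL_B] = S·[w00; w01] and [mR_A; mR_B] = S·[w10; w11]:
  w00 = 1/2, w01 = -1, w10 = 1, w11 = 1

1/2 -1 1 1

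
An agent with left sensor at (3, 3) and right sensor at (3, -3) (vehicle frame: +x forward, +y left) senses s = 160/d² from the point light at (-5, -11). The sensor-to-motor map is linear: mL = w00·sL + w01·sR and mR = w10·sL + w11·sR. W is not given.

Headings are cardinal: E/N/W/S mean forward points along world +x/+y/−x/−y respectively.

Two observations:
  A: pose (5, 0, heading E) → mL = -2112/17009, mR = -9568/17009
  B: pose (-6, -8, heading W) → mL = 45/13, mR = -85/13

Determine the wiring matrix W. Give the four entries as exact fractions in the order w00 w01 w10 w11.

obs A: pose=(5,0,E) → sL=32/73, sR=160/233, mL=-2112/17009, mR=-9568/17009
obs B: pose=(-6,-8,W) → sL=10, sR=40/13, mL=45/13, mR=-85/13
sensor matrix S = [[32/73, 160/233], [10, 40/13]]; det S = -1220160/221117
solve [mL_A; mL_B] = S·[w00; w01] and [mR_A; mR_B] = S·[w10; w11]:
  w00 = 1/2, w01 = -1/2, w10 = -1/2, w11 = -1/2

1/2 -1/2 -1/2 -1/2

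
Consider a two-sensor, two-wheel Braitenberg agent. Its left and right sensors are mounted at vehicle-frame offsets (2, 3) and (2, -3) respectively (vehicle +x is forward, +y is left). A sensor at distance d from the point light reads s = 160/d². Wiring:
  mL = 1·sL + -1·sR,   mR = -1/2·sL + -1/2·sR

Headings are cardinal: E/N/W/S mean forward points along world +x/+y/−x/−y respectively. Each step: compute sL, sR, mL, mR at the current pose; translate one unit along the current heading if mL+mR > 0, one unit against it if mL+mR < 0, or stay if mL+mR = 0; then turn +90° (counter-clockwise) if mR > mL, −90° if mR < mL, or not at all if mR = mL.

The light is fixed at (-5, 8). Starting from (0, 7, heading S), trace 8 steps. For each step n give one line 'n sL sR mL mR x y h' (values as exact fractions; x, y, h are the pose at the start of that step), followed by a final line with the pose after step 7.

0 160/73 160/13 -9600/949 -6880/949 0 7 S
1 80/29 80/29 0 -80/29 0 8 E
2 160/53 32 -1536/53 -928/53 -1 8 S
3 40/13 4 -12/13 -46/13 -1 9 E
4 160/37 160 -5760/37 -3040/37 -2 9 S
5 16/5 80/13 -192/65 -304/65 -2 10 E
6 32/5 160 -768/5 -416/5 -3 10 S
7 40/13 10 -90/13 -85/13 -3 11 E
final -4 11 N

n=0: pose=(0,7,S); sL=160/73, sR=160/13; mL=-9600/949, mR=-6880/949; mL+mR=-16480/949 → advance -1; mR−mL=2720/949 → turn +1·90°
n=1: pose=(0,8,E); sL=80/29, sR=80/29; mL=0, mR=-80/29; mL+mR=-80/29 → advance -1; mR−mL=-80/29 → turn -1·90°
n=2: pose=(-1,8,S); sL=160/53, sR=32; mL=-1536/53, mR=-928/53; mL+mR=-2464/53 → advance -1; mR−mL=608/53 → turn +1·90°
n=3: pose=(-1,9,E); sL=40/13, sR=4; mL=-12/13, mR=-46/13; mL+mR=-58/13 → advance -1; mR−mL=-34/13 → turn -1·90°
n=4: pose=(-2,9,S); sL=160/37, sR=160; mL=-5760/37, mR=-3040/37; mL+mR=-8800/37 → advance -1; mR−mL=2720/37 → turn +1·90°
n=5: pose=(-2,10,E); sL=16/5, sR=80/13; mL=-192/65, mR=-304/65; mL+mR=-496/65 → advance -1; mR−mL=-112/65 → turn -1·90°
n=6: pose=(-3,10,S); sL=32/5, sR=160; mL=-768/5, mR=-416/5; mL+mR=-1184/5 → advance -1; mR−mL=352/5 → turn +1·90°
n=7: pose=(-3,11,E); sL=40/13, sR=10; mL=-90/13, mR=-85/13; mL+mR=-175/13 → advance -1; mR−mL=5/13 → turn +1·90°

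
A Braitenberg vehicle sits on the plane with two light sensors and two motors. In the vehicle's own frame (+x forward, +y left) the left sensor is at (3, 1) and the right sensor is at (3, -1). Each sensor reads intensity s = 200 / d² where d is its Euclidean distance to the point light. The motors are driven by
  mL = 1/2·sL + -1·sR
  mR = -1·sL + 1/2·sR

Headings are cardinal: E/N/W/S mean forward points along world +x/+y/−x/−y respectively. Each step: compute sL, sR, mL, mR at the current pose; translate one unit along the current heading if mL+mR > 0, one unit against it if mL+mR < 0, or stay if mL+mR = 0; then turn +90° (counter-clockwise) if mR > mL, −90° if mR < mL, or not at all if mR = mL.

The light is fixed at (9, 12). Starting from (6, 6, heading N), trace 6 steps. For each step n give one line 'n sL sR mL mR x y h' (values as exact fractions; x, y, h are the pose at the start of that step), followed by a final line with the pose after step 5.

0 8 200/13 -148/13 -4/13 6 6 N
1 2 25/9 -16/9 -11/18 6 5 W
2 200/101 200/109 -9300/11009 -11700/11009 7 5 S
3 100/37 4 -98/37 -26/37 7 6 W
4 200/81 40/17 -1540/1377 -1780/1377 8 6 S
5 50/13 25/4 -225/52 -75/104 8 7 W
final 9 7 S

n=0: pose=(6,6,N); sL=8, sR=200/13; mL=-148/13, mR=-4/13; mL+mR=-152/13 → advance -1; mR−mL=144/13 → turn +1·90°
n=1: pose=(6,5,W); sL=2, sR=25/9; mL=-16/9, mR=-11/18; mL+mR=-43/18 → advance -1; mR−mL=7/6 → turn +1·90°
n=2: pose=(7,5,S); sL=200/101, sR=200/109; mL=-9300/11009, mR=-11700/11009; mL+mR=-21000/11009 → advance -1; mR−mL=-2400/11009 → turn -1·90°
n=3: pose=(7,6,W); sL=100/37, sR=4; mL=-98/37, mR=-26/37; mL+mR=-124/37 → advance -1; mR−mL=72/37 → turn +1·90°
n=4: pose=(8,6,S); sL=200/81, sR=40/17; mL=-1540/1377, mR=-1780/1377; mL+mR=-3320/1377 → advance -1; mR−mL=-80/459 → turn -1·90°
n=5: pose=(8,7,W); sL=50/13, sR=25/4; mL=-225/52, mR=-75/104; mL+mR=-525/104 → advance -1; mR−mL=375/104 → turn +1·90°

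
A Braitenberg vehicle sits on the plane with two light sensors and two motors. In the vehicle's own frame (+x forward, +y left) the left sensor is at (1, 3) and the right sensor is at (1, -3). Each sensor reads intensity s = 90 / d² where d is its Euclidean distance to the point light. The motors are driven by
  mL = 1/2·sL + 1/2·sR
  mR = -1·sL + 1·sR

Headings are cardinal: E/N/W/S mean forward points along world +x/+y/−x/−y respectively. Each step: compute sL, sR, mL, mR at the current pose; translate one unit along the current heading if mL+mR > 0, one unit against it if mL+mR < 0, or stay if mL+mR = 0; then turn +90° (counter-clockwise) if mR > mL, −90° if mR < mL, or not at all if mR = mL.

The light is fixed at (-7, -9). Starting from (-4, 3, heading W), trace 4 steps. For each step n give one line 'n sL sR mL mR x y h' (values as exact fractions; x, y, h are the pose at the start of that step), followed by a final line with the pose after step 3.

0 18/17 90/229 2826/3893 -2592/3893 -4 3 W
1 9/17 45/97 819/1649 -108/1649 -5 3 N
2 18/53 90/109 3366/5777 2808/5777 -5 4 E
3 1/2 5/8 9/16 1/8 -4 4 S
final -4 3 W

n=0: pose=(-4,3,W); sL=18/17, sR=90/229; mL=2826/3893, mR=-2592/3893; mL+mR=234/3893 → advance +1; mR−mL=-5418/3893 → turn -1·90°
n=1: pose=(-5,3,N); sL=9/17, sR=45/97; mL=819/1649, mR=-108/1649; mL+mR=711/1649 → advance +1; mR−mL=-927/1649 → turn -1·90°
n=2: pose=(-5,4,E); sL=18/53, sR=90/109; mL=3366/5777, mR=2808/5777; mL+mR=6174/5777 → advance +1; mR−mL=-558/5777 → turn -1·90°
n=3: pose=(-4,4,S); sL=1/2, sR=5/8; mL=9/16, mR=1/8; mL+mR=11/16 → advance +1; mR−mL=-7/16 → turn -1·90°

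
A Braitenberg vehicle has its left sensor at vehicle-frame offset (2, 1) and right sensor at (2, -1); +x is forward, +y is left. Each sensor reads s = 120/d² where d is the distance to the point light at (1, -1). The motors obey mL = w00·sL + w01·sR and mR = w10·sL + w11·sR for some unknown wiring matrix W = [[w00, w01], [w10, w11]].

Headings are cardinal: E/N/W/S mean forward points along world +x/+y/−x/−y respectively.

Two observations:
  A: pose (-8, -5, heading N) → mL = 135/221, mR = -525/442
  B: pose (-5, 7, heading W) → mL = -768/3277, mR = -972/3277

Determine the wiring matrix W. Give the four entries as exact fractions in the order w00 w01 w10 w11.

-1 1 1/2 -1

obs A: pose=(-8,-5,N) → sL=15/13, sR=30/17, mL=135/221, mR=-525/442
obs B: pose=(-5,7,W) → sL=120/113, sR=24/29, mL=-768/3277, mR=-972/3277
sensor matrix S = [[15/13, 30/17], [120/113, 24/29]]; det S = -665640/724217
solve [mL_A; mL_B] = S·[w00; w01] and [mR_A; mR_B] = S·[w10; w11]:
  w00 = -1, w01 = 1, w10 = 1/2, w11 = -1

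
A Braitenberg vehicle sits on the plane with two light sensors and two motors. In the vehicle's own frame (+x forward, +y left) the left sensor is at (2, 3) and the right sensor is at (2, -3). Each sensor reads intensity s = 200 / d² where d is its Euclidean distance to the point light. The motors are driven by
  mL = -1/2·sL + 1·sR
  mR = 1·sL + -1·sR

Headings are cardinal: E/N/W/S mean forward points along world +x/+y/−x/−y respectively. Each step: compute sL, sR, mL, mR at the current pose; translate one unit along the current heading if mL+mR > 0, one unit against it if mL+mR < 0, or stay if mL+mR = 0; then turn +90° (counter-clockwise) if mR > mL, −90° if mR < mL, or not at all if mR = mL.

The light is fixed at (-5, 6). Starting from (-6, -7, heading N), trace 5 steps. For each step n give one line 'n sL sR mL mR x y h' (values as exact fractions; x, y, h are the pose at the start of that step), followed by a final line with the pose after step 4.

0 200/137 8/5 596/685 -96/685 -6 -7 N
1 100/41 100/113 -1550/4633 7200/4633 -6 -6 E
2 200/109 200/109 100/109 0 -5 -6 N
3 50/17 1 -8/17 33/17 -5 -5 E
4 40/17 200/97 1460/1649 480/1649 -4 -5 N
final -4 -4 E

n=0: pose=(-6,-7,N); sL=200/137, sR=8/5; mL=596/685, mR=-96/685; mL+mR=100/137 → advance +1; mR−mL=-692/685 → turn -1·90°
n=1: pose=(-6,-6,E); sL=100/41, sR=100/113; mL=-1550/4633, mR=7200/4633; mL+mR=50/41 → advance +1; mR−mL=8750/4633 → turn +1·90°
n=2: pose=(-5,-6,N); sL=200/109, sR=200/109; mL=100/109, mR=0; mL+mR=100/109 → advance +1; mR−mL=-100/109 → turn -1·90°
n=3: pose=(-5,-5,E); sL=50/17, sR=1; mL=-8/17, mR=33/17; mL+mR=25/17 → advance +1; mR−mL=41/17 → turn +1·90°
n=4: pose=(-4,-5,N); sL=40/17, sR=200/97; mL=1460/1649, mR=480/1649; mL+mR=20/17 → advance +1; mR−mL=-980/1649 → turn -1·90°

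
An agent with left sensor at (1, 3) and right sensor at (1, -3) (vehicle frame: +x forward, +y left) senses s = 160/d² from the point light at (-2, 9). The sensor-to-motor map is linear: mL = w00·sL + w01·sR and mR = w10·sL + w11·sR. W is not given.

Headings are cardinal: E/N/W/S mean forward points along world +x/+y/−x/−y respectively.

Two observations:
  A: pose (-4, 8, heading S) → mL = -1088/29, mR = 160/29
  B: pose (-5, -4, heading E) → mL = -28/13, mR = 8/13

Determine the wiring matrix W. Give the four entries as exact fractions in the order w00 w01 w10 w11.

obs A: pose=(-4,8,S) → sL=32, sR=160/29, mL=-1088/29, mR=160/29
obs B: pose=(-5,-4,E) → sL=20/13, sR=8/13, mL=-28/13, mR=8/13
sensor matrix S = [[32, 160/29], [20/13, 8/13]]; det S = 4224/377
solve [mL_A; mL_B] = S·[w00; w01] and [mR_A; mR_B] = S·[w10; w11]:
  w00 = -1, w01 = -1, w10 = 0, w11 = 1

-1 -1 0 1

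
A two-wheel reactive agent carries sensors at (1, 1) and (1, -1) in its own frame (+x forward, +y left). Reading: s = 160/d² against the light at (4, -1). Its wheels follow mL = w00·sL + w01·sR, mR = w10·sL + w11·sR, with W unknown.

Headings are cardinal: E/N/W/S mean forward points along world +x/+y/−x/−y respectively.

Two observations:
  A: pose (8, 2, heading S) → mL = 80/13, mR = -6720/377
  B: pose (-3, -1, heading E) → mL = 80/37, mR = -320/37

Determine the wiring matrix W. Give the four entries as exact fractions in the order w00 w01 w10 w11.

obs A: pose=(8,2,S) → sL=160/29, sR=160/13, mL=80/13, mR=-6720/377
obs B: pose=(-3,-1,E) → sL=160/37, sR=160/37, mL=80/37, mR=-320/37
sensor matrix S = [[160/29, 160/13], [160/37, 160/37]]; det S = -409600/13949
solve [mL_A; mL_B] = S·[w00; w01] and [mR_A; mR_B] = S·[w10; w11]:
  w00 = 0, w01 = 1/2, w10 = -1, w11 = -1

0 1/2 -1 -1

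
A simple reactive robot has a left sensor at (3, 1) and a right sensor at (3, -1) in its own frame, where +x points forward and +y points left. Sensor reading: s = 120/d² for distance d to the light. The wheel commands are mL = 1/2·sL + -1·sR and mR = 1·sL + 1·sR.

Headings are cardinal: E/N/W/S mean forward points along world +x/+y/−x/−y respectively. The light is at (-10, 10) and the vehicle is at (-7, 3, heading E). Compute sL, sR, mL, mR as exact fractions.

5/3 6/5 -11/30 43/15

left sensor world pos  = (-4, 4); dL² = 72
right sensor world pos = (-4, 2); dR² = 100
sL = 120/72 = 5/3
sR = 120/100 = 6/5
mL = 1/2·sL + -1·sR = -11/30
mR = 1·sL + 1·sR = 43/15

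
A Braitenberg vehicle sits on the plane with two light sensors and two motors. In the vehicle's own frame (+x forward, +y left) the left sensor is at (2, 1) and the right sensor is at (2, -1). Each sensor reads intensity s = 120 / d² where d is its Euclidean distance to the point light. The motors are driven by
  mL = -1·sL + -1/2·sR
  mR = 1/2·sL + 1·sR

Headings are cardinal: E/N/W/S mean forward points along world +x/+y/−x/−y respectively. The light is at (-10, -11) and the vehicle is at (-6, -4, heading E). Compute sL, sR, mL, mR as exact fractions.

left sensor world pos  = (-4, -3); dL² = 100
right sensor world pos = (-4, -5); dR² = 72
sL = 120/100 = 6/5
sR = 120/72 = 5/3
mL = -1·sL + -1/2·sR = -61/30
mR = 1/2·sL + 1·sR = 34/15

6/5 5/3 -61/30 34/15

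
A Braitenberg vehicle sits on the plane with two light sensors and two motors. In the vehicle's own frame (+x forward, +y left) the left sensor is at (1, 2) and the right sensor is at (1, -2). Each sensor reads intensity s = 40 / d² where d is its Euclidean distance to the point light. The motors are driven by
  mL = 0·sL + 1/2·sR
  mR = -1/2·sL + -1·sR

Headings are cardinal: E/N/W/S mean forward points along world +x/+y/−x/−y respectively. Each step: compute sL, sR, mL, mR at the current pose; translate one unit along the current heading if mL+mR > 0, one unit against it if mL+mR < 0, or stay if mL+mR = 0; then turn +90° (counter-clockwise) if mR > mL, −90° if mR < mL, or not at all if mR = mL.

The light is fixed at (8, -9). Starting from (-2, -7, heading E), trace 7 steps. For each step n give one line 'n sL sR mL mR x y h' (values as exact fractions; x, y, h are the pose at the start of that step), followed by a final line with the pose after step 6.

0 40/97 40/81 20/81 -5500/7857 -2 -7 E
1 20/41 4/17 2/17 -334/697 -3 -7 S
2 8/29 40/169 20/169 -1836/4901 -3 -6 W
3 1/4 1/2 1/4 -5/8 -2 -6 N
4 40/97 40/81 20/81 -5500/7857 -2 -7 E
5 20/41 4/17 2/17 -334/697 -3 -7 S
6 8/29 40/169 20/169 -1836/4901 -3 -6 W
final -2 -6 N

n=0: pose=(-2,-7,E); sL=40/97, sR=40/81; mL=20/81, mR=-5500/7857; mL+mR=-3560/7857 → advance -1; mR−mL=-2480/2619 → turn -1·90°
n=1: pose=(-3,-7,S); sL=20/41, sR=4/17; mL=2/17, mR=-334/697; mL+mR=-252/697 → advance -1; mR−mL=-416/697 → turn -1·90°
n=2: pose=(-3,-6,W); sL=8/29, sR=40/169; mL=20/169, mR=-1836/4901; mL+mR=-1256/4901 → advance -1; mR−mL=-2416/4901 → turn -1·90°
n=3: pose=(-2,-6,N); sL=1/4, sR=1/2; mL=1/4, mR=-5/8; mL+mR=-3/8 → advance -1; mR−mL=-7/8 → turn -1·90°
n=4: pose=(-2,-7,E); sL=40/97, sR=40/81; mL=20/81, mR=-5500/7857; mL+mR=-3560/7857 → advance -1; mR−mL=-2480/2619 → turn -1·90°
n=5: pose=(-3,-7,S); sL=20/41, sR=4/17; mL=2/17, mR=-334/697; mL+mR=-252/697 → advance -1; mR−mL=-416/697 → turn -1·90°
n=6: pose=(-3,-6,W); sL=8/29, sR=40/169; mL=20/169, mR=-1836/4901; mL+mR=-1256/4901 → advance -1; mR−mL=-2416/4901 → turn -1·90°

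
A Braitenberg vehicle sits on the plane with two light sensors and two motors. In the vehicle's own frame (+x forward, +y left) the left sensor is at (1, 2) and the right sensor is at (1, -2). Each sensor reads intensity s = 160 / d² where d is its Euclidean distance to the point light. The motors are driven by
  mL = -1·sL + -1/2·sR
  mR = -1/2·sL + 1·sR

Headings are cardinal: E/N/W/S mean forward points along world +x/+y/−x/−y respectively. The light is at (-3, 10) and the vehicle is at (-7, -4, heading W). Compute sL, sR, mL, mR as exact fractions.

left sensor world pos  = (-8, -6); dL² = 281
right sensor world pos = (-8, -2); dR² = 169
sL = 160/281 = 160/281
sR = 160/169 = 160/169
mL = -1·sL + -1/2·sR = -49520/47489
mR = -1/2·sL + 1·sR = 31440/47489

160/281 160/169 -49520/47489 31440/47489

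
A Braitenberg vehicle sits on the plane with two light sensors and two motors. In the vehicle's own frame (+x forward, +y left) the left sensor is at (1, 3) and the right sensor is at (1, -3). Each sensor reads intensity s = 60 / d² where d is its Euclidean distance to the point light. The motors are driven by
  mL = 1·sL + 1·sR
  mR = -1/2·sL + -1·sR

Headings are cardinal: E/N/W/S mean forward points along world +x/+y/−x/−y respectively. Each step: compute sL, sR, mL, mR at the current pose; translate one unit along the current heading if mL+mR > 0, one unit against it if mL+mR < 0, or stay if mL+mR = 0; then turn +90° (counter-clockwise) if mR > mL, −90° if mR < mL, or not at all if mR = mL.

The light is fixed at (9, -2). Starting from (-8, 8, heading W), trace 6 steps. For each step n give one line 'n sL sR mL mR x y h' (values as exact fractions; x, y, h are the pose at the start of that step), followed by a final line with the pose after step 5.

0 60/373 60/493 51960/183889 -37170/183889 -8 8 W
1 30/281 30/173 13620/48613 -11025/48613 -9 8 N
2 12/97 60/353 10056/34241 -7938/34241 -9 9 E
3 15/74 3/25 597/1850 -819/3700 -8 9 S
4 60/373 60/493 51960/183889 -37170/183889 -8 8 W
5 30/281 30/173 13620/48613 -11025/48613 -9 8 N
final -9 9 E

n=0: pose=(-8,8,W); sL=60/373, sR=60/493; mL=51960/183889, mR=-37170/183889; mL+mR=30/373 → advance +1; mR−mL=-89130/183889 → turn -1·90°
n=1: pose=(-9,8,N); sL=30/281, sR=30/173; mL=13620/48613, mR=-11025/48613; mL+mR=15/281 → advance +1; mR−mL=-24645/48613 → turn -1·90°
n=2: pose=(-9,9,E); sL=12/97, sR=60/353; mL=10056/34241, mR=-7938/34241; mL+mR=6/97 → advance +1; mR−mL=-17994/34241 → turn -1·90°
n=3: pose=(-8,9,S); sL=15/74, sR=3/25; mL=597/1850, mR=-819/3700; mL+mR=15/148 → advance +1; mR−mL=-2013/3700 → turn -1·90°
n=4: pose=(-8,8,W); sL=60/373, sR=60/493; mL=51960/183889, mR=-37170/183889; mL+mR=30/373 → advance +1; mR−mL=-89130/183889 → turn -1·90°
n=5: pose=(-9,8,N); sL=30/281, sR=30/173; mL=13620/48613, mR=-11025/48613; mL+mR=15/281 → advance +1; mR−mL=-24645/48613 → turn -1·90°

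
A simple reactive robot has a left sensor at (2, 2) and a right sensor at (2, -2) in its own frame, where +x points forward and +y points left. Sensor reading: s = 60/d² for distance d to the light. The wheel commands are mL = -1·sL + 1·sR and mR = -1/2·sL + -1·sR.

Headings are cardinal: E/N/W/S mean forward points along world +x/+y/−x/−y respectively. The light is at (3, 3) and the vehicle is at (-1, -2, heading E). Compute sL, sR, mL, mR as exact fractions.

60/13 60/53 -2400/689 -2370/689

left sensor world pos  = (1, 0); dL² = 13
right sensor world pos = (1, -4); dR² = 53
sL = 60/13 = 60/13
sR = 60/53 = 60/53
mL = -1·sL + 1·sR = -2400/689
mR = -1/2·sL + -1·sR = -2370/689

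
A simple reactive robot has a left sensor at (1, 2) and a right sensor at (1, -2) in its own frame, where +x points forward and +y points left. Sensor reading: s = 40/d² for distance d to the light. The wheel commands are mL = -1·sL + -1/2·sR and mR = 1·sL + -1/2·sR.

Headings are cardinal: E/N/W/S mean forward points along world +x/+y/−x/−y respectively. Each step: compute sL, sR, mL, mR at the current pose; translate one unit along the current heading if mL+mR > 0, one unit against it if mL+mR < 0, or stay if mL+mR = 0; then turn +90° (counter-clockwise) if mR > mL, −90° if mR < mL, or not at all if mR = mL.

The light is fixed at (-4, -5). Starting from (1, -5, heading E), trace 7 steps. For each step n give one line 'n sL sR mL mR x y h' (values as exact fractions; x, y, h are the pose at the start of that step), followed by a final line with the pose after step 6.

0 1 1 -3/2 1/2 1 -5 E
1 8 40/37 -316/37 276/37 0 -5 N
2 20/9 4 -38/9 2/9 0 -6 W
3 40/53 40/13 -1580/689 -540/689 1 -6 S
4 1 1 -3/2 1/2 1 -5 E
5 8 40/37 -316/37 276/37 0 -5 N
6 20/9 4 -38/9 2/9 0 -6 W
final 1 -6 S

n=0: pose=(1,-5,E); sL=1, sR=1; mL=-3/2, mR=1/2; mL+mR=-1 → advance -1; mR−mL=2 → turn +1·90°
n=1: pose=(0,-5,N); sL=8, sR=40/37; mL=-316/37, mR=276/37; mL+mR=-40/37 → advance -1; mR−mL=16 → turn +1·90°
n=2: pose=(0,-6,W); sL=20/9, sR=4; mL=-38/9, mR=2/9; mL+mR=-4 → advance -1; mR−mL=40/9 → turn +1·90°
n=3: pose=(1,-6,S); sL=40/53, sR=40/13; mL=-1580/689, mR=-540/689; mL+mR=-40/13 → advance -1; mR−mL=80/53 → turn +1·90°
n=4: pose=(1,-5,E); sL=1, sR=1; mL=-3/2, mR=1/2; mL+mR=-1 → advance -1; mR−mL=2 → turn +1·90°
n=5: pose=(0,-5,N); sL=8, sR=40/37; mL=-316/37, mR=276/37; mL+mR=-40/37 → advance -1; mR−mL=16 → turn +1·90°
n=6: pose=(0,-6,W); sL=20/9, sR=4; mL=-38/9, mR=2/9; mL+mR=-4 → advance -1; mR−mL=40/9 → turn +1·90°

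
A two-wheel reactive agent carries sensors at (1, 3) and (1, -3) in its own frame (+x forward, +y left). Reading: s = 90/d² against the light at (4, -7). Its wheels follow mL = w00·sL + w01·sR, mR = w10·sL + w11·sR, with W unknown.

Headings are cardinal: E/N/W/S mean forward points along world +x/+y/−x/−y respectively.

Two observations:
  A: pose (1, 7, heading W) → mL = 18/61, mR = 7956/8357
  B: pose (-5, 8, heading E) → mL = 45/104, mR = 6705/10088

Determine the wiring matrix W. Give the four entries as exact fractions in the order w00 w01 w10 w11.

0 1 1 1

obs A: pose=(1,7,W) → sL=90/137, sR=18/61, mL=18/61, mR=7956/8357
obs B: pose=(-5,8,E) → sL=45/194, sR=45/104, mL=45/104, mR=6705/10088
sensor matrix S = [[90/137, 18/61], [45/194, 45/104]]; det S = 9096705/42152708
solve [mL_A; mL_B] = S·[w00; w01] and [mR_A; mR_B] = S·[w10; w11]:
  w00 = 0, w01 = 1, w10 = 1, w11 = 1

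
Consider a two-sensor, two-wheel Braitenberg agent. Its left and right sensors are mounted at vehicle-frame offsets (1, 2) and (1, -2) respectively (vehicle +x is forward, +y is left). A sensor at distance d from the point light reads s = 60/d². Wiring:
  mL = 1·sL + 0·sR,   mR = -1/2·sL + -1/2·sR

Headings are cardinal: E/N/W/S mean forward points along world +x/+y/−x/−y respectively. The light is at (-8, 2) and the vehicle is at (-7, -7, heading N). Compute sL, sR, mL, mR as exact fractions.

left sensor world pos  = (-9, -6); dL² = 65
right sensor world pos = (-5, -6); dR² = 73
sL = 60/65 = 12/13
sR = 60/73 = 60/73
mL = 1·sL + 0·sR = 12/13
mR = -1/2·sL + -1/2·sR = -828/949

12/13 60/73 12/13 -828/949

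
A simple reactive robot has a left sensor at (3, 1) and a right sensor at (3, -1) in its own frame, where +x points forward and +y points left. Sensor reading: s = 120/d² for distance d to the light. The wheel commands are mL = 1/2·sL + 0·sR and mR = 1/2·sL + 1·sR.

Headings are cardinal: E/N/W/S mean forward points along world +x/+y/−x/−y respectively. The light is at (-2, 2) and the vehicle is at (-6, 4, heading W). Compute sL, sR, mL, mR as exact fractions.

12/5 60/29 6/5 474/145

left sensor world pos  = (-9, 3); dL² = 50
right sensor world pos = (-9, 5); dR² = 58
sL = 120/50 = 12/5
sR = 120/58 = 60/29
mL = 1/2·sL + 0·sR = 6/5
mR = 1/2·sL + 1·sR = 474/145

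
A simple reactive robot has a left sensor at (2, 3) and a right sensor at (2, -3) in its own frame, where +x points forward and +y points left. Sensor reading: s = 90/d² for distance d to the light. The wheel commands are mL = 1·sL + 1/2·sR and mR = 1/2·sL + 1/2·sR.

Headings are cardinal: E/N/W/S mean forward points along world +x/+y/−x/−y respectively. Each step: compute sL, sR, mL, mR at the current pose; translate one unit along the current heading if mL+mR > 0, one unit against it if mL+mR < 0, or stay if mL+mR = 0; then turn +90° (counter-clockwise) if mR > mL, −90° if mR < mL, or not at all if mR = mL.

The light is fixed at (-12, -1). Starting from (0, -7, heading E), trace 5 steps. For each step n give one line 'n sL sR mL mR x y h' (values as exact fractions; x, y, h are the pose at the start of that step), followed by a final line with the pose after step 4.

0 18/41 90/277 6831/11357 4338/11357 0 -7 E
1 9/32 45/82 729/1312 1089/2624 1 -7 S
2 90/221 90/137 22275/30277 16110/30277 1 -8 W
3 45/53 9/25 2727/2650 801/1325 0 -8 N
4 18/41 90/277 6831/11357 4338/11357 0 -7 E
final 1 -7 S

n=0: pose=(0,-7,E); sL=18/41, sR=90/277; mL=6831/11357, mR=4338/11357; mL+mR=11169/11357 → advance +1; mR−mL=-9/41 → turn -1·90°
n=1: pose=(1,-7,S); sL=9/32, sR=45/82; mL=729/1312, mR=1089/2624; mL+mR=2547/2624 → advance +1; mR−mL=-9/64 → turn -1·90°
n=2: pose=(1,-8,W); sL=90/221, sR=90/137; mL=22275/30277, mR=16110/30277; mL+mR=38385/30277 → advance +1; mR−mL=-45/221 → turn -1·90°
n=3: pose=(0,-8,N); sL=45/53, sR=9/25; mL=2727/2650, mR=801/1325; mL+mR=4329/2650 → advance +1; mR−mL=-45/106 → turn -1·90°
n=4: pose=(0,-7,E); sL=18/41, sR=90/277; mL=6831/11357, mR=4338/11357; mL+mR=11169/11357 → advance +1; mR−mL=-9/41 → turn -1·90°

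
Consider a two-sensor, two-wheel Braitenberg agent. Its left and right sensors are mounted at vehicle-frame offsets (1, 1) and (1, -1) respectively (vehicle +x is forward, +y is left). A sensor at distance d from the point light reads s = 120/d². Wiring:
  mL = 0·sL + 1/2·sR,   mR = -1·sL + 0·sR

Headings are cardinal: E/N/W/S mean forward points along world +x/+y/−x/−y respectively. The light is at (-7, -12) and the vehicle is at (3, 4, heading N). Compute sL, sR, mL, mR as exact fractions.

12/37 12/41 6/41 -12/37

left sensor world pos  = (2, 5); dL² = 370
right sensor world pos = (4, 5); dR² = 410
sL = 120/370 = 12/37
sR = 120/410 = 12/41
mL = 0·sL + 1/2·sR = 6/41
mR = -1·sL + 0·sR = -12/37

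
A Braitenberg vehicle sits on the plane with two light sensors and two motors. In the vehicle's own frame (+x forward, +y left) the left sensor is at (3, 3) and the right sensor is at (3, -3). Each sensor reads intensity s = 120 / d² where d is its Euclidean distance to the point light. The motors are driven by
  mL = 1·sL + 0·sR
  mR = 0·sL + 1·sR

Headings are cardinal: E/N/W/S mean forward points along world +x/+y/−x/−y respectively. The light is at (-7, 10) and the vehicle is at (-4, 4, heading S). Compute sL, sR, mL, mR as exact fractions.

40/39 40/27 40/39 40/27

left sensor world pos  = (-1, 1); dL² = 117
right sensor world pos = (-7, 1); dR² = 81
sL = 120/117 = 40/39
sR = 120/81 = 40/27
mL = 1·sL + 0·sR = 40/39
mR = 0·sL + 1·sR = 40/27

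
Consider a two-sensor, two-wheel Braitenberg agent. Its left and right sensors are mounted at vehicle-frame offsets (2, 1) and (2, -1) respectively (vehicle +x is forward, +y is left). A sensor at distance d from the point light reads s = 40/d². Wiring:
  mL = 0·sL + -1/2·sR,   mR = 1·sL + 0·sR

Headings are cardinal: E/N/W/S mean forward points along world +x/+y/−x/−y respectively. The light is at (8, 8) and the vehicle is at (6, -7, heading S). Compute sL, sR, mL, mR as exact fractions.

left sensor world pos  = (7, -9); dL² = 290
right sensor world pos = (5, -9); dR² = 298
sL = 40/290 = 4/29
sR = 40/298 = 20/149
mL = 0·sL + -1/2·sR = -10/149
mR = 1·sL + 0·sR = 4/29

4/29 20/149 -10/149 4/29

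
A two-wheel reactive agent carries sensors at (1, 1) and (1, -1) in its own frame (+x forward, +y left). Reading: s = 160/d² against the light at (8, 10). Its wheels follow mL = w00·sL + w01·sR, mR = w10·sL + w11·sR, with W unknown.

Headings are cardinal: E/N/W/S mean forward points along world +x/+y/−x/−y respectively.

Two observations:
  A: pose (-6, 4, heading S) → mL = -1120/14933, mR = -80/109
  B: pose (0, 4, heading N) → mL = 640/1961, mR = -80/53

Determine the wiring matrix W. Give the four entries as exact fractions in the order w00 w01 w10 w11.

obs A: pose=(-6,4,S) → sL=80/109, sR=80/137, mL=-1120/14933, mR=-80/109
obs B: pose=(0,4,N) → sL=80/53, sR=80/37, mL=640/1961, mR=-80/53
sensor matrix S = [[80/109, 80/137], [80/53, 80/37]]; det S = 20659200/29283613
solve [mL_A; mL_B] = S·[w00; w01] and [mR_A; mR_B] = S·[w10; w11]:
  w00 = -1/2, w01 = 1/2, w10 = -1, w11 = 0

-1/2 1/2 -1 0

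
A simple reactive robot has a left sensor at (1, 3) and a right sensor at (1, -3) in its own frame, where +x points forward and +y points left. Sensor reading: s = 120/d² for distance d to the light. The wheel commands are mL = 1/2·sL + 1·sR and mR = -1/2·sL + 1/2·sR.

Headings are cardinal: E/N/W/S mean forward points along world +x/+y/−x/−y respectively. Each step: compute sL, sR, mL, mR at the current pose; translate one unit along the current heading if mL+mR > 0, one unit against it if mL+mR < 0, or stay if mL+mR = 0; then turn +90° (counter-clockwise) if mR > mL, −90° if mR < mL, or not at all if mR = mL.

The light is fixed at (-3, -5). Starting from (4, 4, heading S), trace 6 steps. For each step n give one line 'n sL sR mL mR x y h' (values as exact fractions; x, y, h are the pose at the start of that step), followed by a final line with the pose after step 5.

n=0: pose=(4,4,S); sL=30/41, sR=3/2; mL=153/82, mR=63/164; mL+mR=9/4 → advance +1; mR−mL=-243/164 → turn -1·90°
n=1: pose=(4,3,W); sL=120/61, sR=120/157; mL=16740/9577, mR=-5760/9577; mL+mR=180/157 → advance +1; mR−mL=-22500/9577 → turn -1·90°
n=2: pose=(3,3,N); sL=4/3, sR=20/27; mL=38/27, mR=-8/27; mL+mR=10/9 → advance +1; mR−mL=-46/27 → turn -1·90°
n=3: pose=(3,4,E); sL=120/193, sR=24/17; mL=5652/3281, mR=1296/3281; mL+mR=36/17 → advance +1; mR−mL=-4356/3281 → turn -1·90°
n=4: pose=(4,4,S); sL=30/41, sR=3/2; mL=153/82, mR=63/164; mL+mR=9/4 → advance +1; mR−mL=-243/164 → turn -1·90°
n=5: pose=(4,3,W); sL=120/61, sR=120/157; mL=16740/9577, mR=-5760/9577; mL+mR=180/157 → advance +1; mR−mL=-22500/9577 → turn -1·90°

0 30/41 3/2 153/82 63/164 4 4 S
1 120/61 120/157 16740/9577 -5760/9577 4 3 W
2 4/3 20/27 38/27 -8/27 3 3 N
3 120/193 24/17 5652/3281 1296/3281 3 4 E
4 30/41 3/2 153/82 63/164 4 4 S
5 120/61 120/157 16740/9577 -5760/9577 4 3 W
final 3 3 N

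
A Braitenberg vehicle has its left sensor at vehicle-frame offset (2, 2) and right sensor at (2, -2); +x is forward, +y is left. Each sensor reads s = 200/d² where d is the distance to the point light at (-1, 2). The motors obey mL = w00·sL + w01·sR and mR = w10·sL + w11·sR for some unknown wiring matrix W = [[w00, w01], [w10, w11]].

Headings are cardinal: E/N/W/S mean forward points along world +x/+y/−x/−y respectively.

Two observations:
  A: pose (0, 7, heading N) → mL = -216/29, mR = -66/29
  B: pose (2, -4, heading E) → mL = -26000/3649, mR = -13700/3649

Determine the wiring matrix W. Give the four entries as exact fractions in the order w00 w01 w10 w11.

-1 -1 -1 1/2

obs A: pose=(0,7,N) → sL=4, sR=100/29, mL=-216/29, mR=-66/29
obs B: pose=(2,-4,E) → sL=200/41, sR=200/89, mL=-26000/3649, mR=-13700/3649
sensor matrix S = [[4, 100/29], [200/41, 200/89]]; det S = -828800/105821
solve [mL_A; mL_B] = S·[w00; w01] and [mR_A; mR_B] = S·[w10; w11]:
  w00 = -1, w01 = -1, w10 = -1, w11 = 1/2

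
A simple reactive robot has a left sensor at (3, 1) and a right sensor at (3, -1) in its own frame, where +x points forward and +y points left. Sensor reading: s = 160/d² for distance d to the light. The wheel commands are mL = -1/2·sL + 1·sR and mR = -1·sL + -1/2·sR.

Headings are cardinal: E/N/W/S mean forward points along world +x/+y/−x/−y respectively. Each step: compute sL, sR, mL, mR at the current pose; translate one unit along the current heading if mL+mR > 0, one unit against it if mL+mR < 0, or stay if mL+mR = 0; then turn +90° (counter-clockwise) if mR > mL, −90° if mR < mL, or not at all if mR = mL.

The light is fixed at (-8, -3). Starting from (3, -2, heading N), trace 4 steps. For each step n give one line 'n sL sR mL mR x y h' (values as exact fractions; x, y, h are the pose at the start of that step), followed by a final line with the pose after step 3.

0 40/29 1 9/29 -109/58 3 -2 N
1 160/197 160/197 80/197 -240/197 3 -3 E
2 16/13 16/9 136/117 -248/117 2 -3 S
3 160/49 160/53 3600/2597 -12400/2597 2 -2 W
final 3 -2 N

n=0: pose=(3,-2,N); sL=40/29, sR=1; mL=9/29, mR=-109/58; mL+mR=-91/58 → advance -1; mR−mL=-127/58 → turn -1·90°
n=1: pose=(3,-3,E); sL=160/197, sR=160/197; mL=80/197, mR=-240/197; mL+mR=-160/197 → advance -1; mR−mL=-320/197 → turn -1·90°
n=2: pose=(2,-3,S); sL=16/13, sR=16/9; mL=136/117, mR=-248/117; mL+mR=-112/117 → advance -1; mR−mL=-128/39 → turn -1·90°
n=3: pose=(2,-2,W); sL=160/49, sR=160/53; mL=3600/2597, mR=-12400/2597; mL+mR=-8800/2597 → advance -1; mR−mL=-16000/2597 → turn -1·90°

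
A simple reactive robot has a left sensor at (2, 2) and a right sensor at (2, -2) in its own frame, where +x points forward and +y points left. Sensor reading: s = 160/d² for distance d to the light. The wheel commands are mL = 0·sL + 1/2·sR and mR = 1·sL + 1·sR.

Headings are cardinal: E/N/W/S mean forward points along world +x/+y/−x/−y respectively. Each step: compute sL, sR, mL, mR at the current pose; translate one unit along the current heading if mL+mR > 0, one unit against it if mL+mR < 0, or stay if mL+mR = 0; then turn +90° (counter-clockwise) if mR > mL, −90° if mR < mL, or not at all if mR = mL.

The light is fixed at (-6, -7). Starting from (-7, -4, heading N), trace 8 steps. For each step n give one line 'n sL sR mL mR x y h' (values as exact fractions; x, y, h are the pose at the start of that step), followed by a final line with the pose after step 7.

n=0: pose=(-7,-4,N); sL=80/17, sR=80/13; mL=40/13, mR=2400/221; mL+mR=3080/221 → advance +1; mR−mL=1720/221 → turn +1·90°
n=1: pose=(-7,-3,W); sL=160/13, sR=32/9; mL=16/9, mR=1856/117; mL+mR=688/39 → advance +1; mR−mL=1648/117 → turn +1·90°
n=2: pose=(-8,-3,S); sL=40, sR=8; mL=4, mR=48; mL+mR=52 → advance +1; mR−mL=44 → turn +1·90°
n=3: pose=(-8,-4,E); sL=32/5, sR=160; mL=80, mR=832/5; mL+mR=1232/5 → advance +1; mR−mL=432/5 → turn +1·90°
n=4: pose=(-7,-4,N); sL=80/17, sR=80/13; mL=40/13, mR=2400/221; mL+mR=3080/221 → advance +1; mR−mL=1720/221 → turn +1·90°
n=5: pose=(-7,-3,W); sL=160/13, sR=32/9; mL=16/9, mR=1856/117; mL+mR=688/39 → advance +1; mR−mL=1648/117 → turn +1·90°
n=6: pose=(-8,-3,S); sL=40, sR=8; mL=4, mR=48; mL+mR=52 → advance +1; mR−mL=44 → turn +1·90°
n=7: pose=(-8,-4,E); sL=32/5, sR=160; mL=80, mR=832/5; mL+mR=1232/5 → advance +1; mR−mL=432/5 → turn +1·90°

0 80/17 80/13 40/13 2400/221 -7 -4 N
1 160/13 32/9 16/9 1856/117 -7 -3 W
2 40 8 4 48 -8 -3 S
3 32/5 160 80 832/5 -8 -4 E
4 80/17 80/13 40/13 2400/221 -7 -4 N
5 160/13 32/9 16/9 1856/117 -7 -3 W
6 40 8 4 48 -8 -3 S
7 32/5 160 80 832/5 -8 -4 E
final -7 -4 N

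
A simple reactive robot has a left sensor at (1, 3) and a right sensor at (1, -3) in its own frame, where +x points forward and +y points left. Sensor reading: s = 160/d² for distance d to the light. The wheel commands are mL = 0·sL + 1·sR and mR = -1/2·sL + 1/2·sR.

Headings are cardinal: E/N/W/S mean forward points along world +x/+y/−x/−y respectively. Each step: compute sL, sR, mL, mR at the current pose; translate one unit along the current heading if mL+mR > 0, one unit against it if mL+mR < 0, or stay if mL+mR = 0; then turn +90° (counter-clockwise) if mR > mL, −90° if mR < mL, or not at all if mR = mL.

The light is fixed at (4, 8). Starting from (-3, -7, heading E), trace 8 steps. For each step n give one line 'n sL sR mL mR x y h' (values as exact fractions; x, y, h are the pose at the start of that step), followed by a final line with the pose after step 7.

0 8/9 4/9 4/9 -2/9 -3 -7 E
1 32/53 160/337 160/337 -1152/17861 -2 -7 S
2 16/41 80/109 80/109 768/4469 -2 -8 W
3 32/65 160/241 160/241 1344/15665 -3 -8 N
4 8/9 4/9 4/9 -2/9 -3 -7 E
5 32/53 160/337 160/337 -1152/17861 -2 -7 S
6 16/41 80/109 80/109 768/4469 -2 -8 W
7 32/65 160/241 160/241 1344/15665 -3 -8 N
final -3 -7 E

n=0: pose=(-3,-7,E); sL=8/9, sR=4/9; mL=4/9, mR=-2/9; mL+mR=2/9 → advance +1; mR−mL=-2/3 → turn -1·90°
n=1: pose=(-2,-7,S); sL=32/53, sR=160/337; mL=160/337, mR=-1152/17861; mL+mR=7328/17861 → advance +1; mR−mL=-9632/17861 → turn -1·90°
n=2: pose=(-2,-8,W); sL=16/41, sR=80/109; mL=80/109, mR=768/4469; mL+mR=4048/4469 → advance +1; mR−mL=-2512/4469 → turn -1·90°
n=3: pose=(-3,-8,N); sL=32/65, sR=160/241; mL=160/241, mR=1344/15665; mL+mR=11744/15665 → advance +1; mR−mL=-9056/15665 → turn -1·90°
n=4: pose=(-3,-7,E); sL=8/9, sR=4/9; mL=4/9, mR=-2/9; mL+mR=2/9 → advance +1; mR−mL=-2/3 → turn -1·90°
n=5: pose=(-2,-7,S); sL=32/53, sR=160/337; mL=160/337, mR=-1152/17861; mL+mR=7328/17861 → advance +1; mR−mL=-9632/17861 → turn -1·90°
n=6: pose=(-2,-8,W); sL=16/41, sR=80/109; mL=80/109, mR=768/4469; mL+mR=4048/4469 → advance +1; mR−mL=-2512/4469 → turn -1·90°
n=7: pose=(-3,-8,N); sL=32/65, sR=160/241; mL=160/241, mR=1344/15665; mL+mR=11744/15665 → advance +1; mR−mL=-9056/15665 → turn -1·90°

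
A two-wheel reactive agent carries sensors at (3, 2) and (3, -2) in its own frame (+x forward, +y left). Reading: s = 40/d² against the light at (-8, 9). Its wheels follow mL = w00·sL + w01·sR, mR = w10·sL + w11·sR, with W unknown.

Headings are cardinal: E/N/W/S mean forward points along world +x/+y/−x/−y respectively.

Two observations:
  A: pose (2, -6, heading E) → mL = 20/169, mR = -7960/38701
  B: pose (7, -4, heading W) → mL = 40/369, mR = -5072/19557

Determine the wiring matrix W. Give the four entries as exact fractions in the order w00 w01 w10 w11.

1 0 -1 -1

obs A: pose=(2,-6,E) → sL=20/169, sR=20/229, mL=20/169, mR=-7960/38701
obs B: pose=(7,-4,W) → sL=40/369, sR=8/53, mL=40/369, mR=-5072/19557
sensor matrix S = [[20/169, 20/229], [40/369, 8/53]]; det S = 6354560/756875457
solve [mL_A; mL_B] = S·[w00; w01] and [mR_A; mR_B] = S·[w10; w11]:
  w00 = 1, w01 = 0, w10 = -1, w11 = -1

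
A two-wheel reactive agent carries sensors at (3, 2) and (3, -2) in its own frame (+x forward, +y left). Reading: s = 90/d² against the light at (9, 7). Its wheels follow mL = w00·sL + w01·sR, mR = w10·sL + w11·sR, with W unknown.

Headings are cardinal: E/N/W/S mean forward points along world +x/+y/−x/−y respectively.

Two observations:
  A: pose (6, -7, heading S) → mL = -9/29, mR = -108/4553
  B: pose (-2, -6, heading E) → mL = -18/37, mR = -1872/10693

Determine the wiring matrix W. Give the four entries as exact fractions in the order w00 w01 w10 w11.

-1 0 -1 1

obs A: pose=(6,-7,S) → sL=9/29, sR=45/157, mL=-9/29, mR=-108/4553
obs B: pose=(-2,-6,E) → sL=18/37, sR=90/289, mL=-18/37, mR=-1872/10693
sensor matrix S = [[9/29, 45/157], [18/37, 90/289]]; det S = -2083320/48685229
solve [mL_A; mL_B] = S·[w00; w01] and [mR_A; mR_B] = S·[w10; w11]:
  w00 = -1, w01 = 0, w10 = -1, w11 = 1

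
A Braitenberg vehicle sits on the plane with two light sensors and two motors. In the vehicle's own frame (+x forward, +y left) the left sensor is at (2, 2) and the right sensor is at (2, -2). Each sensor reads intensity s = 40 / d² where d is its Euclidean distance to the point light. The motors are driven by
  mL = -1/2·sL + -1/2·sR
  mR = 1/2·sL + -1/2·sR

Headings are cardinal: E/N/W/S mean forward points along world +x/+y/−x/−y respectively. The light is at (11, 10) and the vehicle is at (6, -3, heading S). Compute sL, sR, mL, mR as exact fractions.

20/117 20/137 -2540/16029 200/16029

left sensor world pos  = (8, -5); dL² = 234
right sensor world pos = (4, -5); dR² = 274
sL = 40/234 = 20/117
sR = 40/274 = 20/137
mL = -1/2·sL + -1/2·sR = -2540/16029
mR = 1/2·sL + -1/2·sR = 200/16029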